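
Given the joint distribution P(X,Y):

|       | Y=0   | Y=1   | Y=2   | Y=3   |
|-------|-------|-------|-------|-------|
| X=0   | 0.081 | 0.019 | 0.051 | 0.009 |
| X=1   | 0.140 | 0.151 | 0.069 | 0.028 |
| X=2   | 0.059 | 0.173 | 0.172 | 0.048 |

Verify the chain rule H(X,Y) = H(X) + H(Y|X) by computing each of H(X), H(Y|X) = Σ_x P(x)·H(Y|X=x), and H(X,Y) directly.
H(X) = 1.4708 bits, H(Y|X) = 1.7571 bits, H(X,Y) = 3.2279 bits

Marginal of X (row sums):
  P(X=0) = 0.081 + 0.019 + 0.051 + 0.009 = 0.160
  P(X=1) = 0.140 + 0.151 + 0.069 + 0.028 = 0.388
  P(X=2) = 0.059 + 0.173 + 0.172 + 0.048 = 0.452
H(X) = -[0.160·log₂(0.160) + 0.388·log₂(0.388) + 0.452·log₂(0.452)]
  = 0.4230 + 0.5300 + 0.5178 = 1.4708 bits

H(Y|X) = Σ_x P(x)·H(Y|X=x):
  X=0: P(X=0) = 0.160, P(Y|X=0) = (81/160, 19/160, 51/160, 9/160) → H(Y|X=0) = 1.6215
  X=1: P(X=1) = 0.388, P(Y|X=1) = (35/97, 151/388, 69/388, 7/97) → H(Y|X=1) = 1.7773
  X=2: P(X=2) = 0.452, P(Y|X=2) = (59/452, 173/452, 43/113, 12/113) → H(Y|X=2) = 1.7877
H(Y|X) = 0.160·1.6215 + 0.388·1.7773 + 0.452·1.7877 = 1.7571 bits

H(X,Y) = -Σ_{x,y} P(x,y) log₂ P(x,y). Per-cell terms -P(x,y)·log₂P(x,y):
  X=0: 0.2937, 0.1086, 0.2190, 0.0612
  X=1: 0.3971, 0.4118, 0.2662, 0.1444
  X=2: 0.2409, 0.4379, 0.4368, 0.2103
Sum of the 12 terms: H(X,Y) = 3.2279 bits

Chain rule check:
  H(X) + H(Y|X) = 1.4708 + 1.7571 = 3.2279 bits
  H(X,Y) = 3.2279 bits
✓ Chain rule verified.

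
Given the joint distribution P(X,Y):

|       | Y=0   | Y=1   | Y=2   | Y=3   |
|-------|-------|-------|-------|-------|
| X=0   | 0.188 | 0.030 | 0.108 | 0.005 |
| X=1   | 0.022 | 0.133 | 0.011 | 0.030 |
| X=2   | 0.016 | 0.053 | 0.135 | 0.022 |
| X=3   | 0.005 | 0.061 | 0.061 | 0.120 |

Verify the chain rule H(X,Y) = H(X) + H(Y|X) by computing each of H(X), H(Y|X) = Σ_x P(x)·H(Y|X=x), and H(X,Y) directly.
H(X) = 1.9720 bits, H(Y|X) = 1.4784 bits, H(X,Y) = 3.4504 bits

Marginal of X (row sums):
  P(X=0) = 0.188 + 0.030 + 0.108 + 0.005 = 0.331
  P(X=1) = 0.022 + 0.133 + 0.011 + 0.030 = 0.196
  P(X=2) = 0.016 + 0.053 + 0.135 + 0.022 = 0.226
  P(X=3) = 0.005 + 0.061 + 0.061 + 0.120 = 0.247
H(X) = -[0.331·log₂(0.331) + 0.196·log₂(0.196) + 0.226·log₂(0.226) + 0.247·log₂(0.247)]
  = 0.5280 + 0.4608 + 0.4849 + 0.4983 = 1.9720 bits

H(Y|X) = Σ_x P(x)·H(Y|X=x):
  X=0: P(X=0) = 0.331, P(Y|X=0) = (188/331, 30/331, 108/331, 5/331) → H(Y|X=0) = 1.3960
  X=1: P(X=1) = 0.196, P(Y|X=1) = (11/98, 19/28, 11/196, 15/98) → H(Y|X=1) = 1.3814
  X=2: P(X=2) = 0.226, P(Y|X=2) = (8/113, 53/226, 135/226, 11/113) → H(Y|X=2) = 1.5323
  X=3: P(X=3) = 0.247, P(Y|X=3) = (5/247, 61/247, 61/247, 120/247) → H(Y|X=3) = 1.6164
H(Y|X) = 0.331·1.3960 + 0.196·1.3814 + 0.226·1.5323 + 0.247·1.6164 = 1.4784 bits

H(X,Y) = -Σ_{x,y} P(x,y) log₂ P(x,y). Per-cell terms -P(x,y)·log₂P(x,y):
  X=0: 0.4533, 0.1518, 0.3468, 0.0382
  X=1: 0.1211, 0.3871, 0.0716, 0.1518
  X=2: 0.0955, 0.2246, 0.3900, 0.1211
  X=3: 0.0382, 0.2461, 0.2461, 0.3671
Sum of the 16 terms: H(X,Y) = 3.4504 bits

Chain rule check:
  H(X) + H(Y|X) = 1.9720 + 1.4784 = 3.4504 bits
  H(X,Y) = 3.4504 bits
✓ Chain rule verified.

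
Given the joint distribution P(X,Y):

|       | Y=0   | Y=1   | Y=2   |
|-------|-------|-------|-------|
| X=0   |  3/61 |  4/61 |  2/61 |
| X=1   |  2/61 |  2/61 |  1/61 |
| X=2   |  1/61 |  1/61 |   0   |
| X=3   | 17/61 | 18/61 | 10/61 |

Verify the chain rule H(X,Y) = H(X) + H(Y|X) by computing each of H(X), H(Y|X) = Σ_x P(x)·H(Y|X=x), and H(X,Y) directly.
H(X) = 1.1886 bits, H(Y|X) = 1.5205 bits, H(X,Y) = 2.7091 bits

Marginal of X (row sums):
  P(X=0) = 3/61 + 4/61 + 2/61 = 9/61
  P(X=1) = 2/61 + 2/61 + 1/61 = 5/61
  P(X=2) = 1/61 + 1/61 + 0 = 2/61
  P(X=3) = 17/61 + 18/61 + 10/61 = 45/61
H(X) = -[(9/61)·log₂(9/61) + (5/61)·log₂(5/61) + (2/61)·log₂(2/61) + (45/61)·log₂(45/61)]
  = 0.40733 + 0.29580 + 0.16166 + 0.32377 = 1.1886 bits

H(Y|X) = Σ_x P(x)·H(Y|X=x):
  X=0: P(X=0) = 9/61, P(Y|X=0) = (1/3, 4/9, 2/9) → H(Y|X=0) = 1.53049
  X=1: P(X=1) = 5/61, P(Y|X=1) = (2/5, 2/5, 1/5) → H(Y|X=1) = 1.52193
  X=2: P(X=2) = 2/61, P(Y|X=2) = (1/2, 1/2, 0) → H(Y|X=2) = 1.00000
  X=3: P(X=3) = 45/61, P(Y|X=3) = (17/45, 2/5, 2/9) → H(Y|X=3) = 1.54152
H(Y|X) = (9/61)·1.53049 + (5/61)·1.52193 + (2/61)·1.00000 + (45/61)·1.54152 = 1.5205 bits

H(X,Y) = -Σ_{x,y} P(x,y) log₂ P(x,y). Per-cell terms -P(x,y)·log₂P(x,y):
  X=0: 0.21373, 0.25775, 0.16166
  X=1: 0.16166, 0.16166, 0.09723
  X=2: 0.09723, 0.09723, 0.00000
  X=3: 0.51370, 0.51958, 0.42767
  (cells with P = 0 contribute 0)
Sum of the 12 terms: H(X,Y) = 2.7091 bits

Chain rule check:
  H(X) + H(Y|X) = 1.1886 + 1.5205 = 2.7091 bits
  H(X,Y) = 2.7091 bits
✓ Chain rule verified.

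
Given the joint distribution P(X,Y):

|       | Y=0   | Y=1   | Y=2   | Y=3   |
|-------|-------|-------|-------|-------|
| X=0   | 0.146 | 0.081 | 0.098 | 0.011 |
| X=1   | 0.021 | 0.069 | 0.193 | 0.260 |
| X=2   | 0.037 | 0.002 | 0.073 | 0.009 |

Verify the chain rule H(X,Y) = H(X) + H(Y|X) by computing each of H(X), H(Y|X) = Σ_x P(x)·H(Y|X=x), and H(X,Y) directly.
H(X) = 1.3757 bits, H(Y|X) = 1.6005 bits, H(X,Y) = 2.9762 bits

Marginal of X (row sums):
  P(X=0) = 0.146 + 0.081 + 0.098 + 0.011 = 0.336
  P(X=1) = 0.021 + 0.069 + 0.193 + 0.260 = 0.543
  P(X=2) = 0.037 + 0.002 + 0.073 + 0.009 = 0.121
H(X) = -[0.336·log₂(0.336) + 0.543·log₂(0.543) + 0.121·log₂(0.121)]
  = 0.52868 + 0.47837 + 0.36868 = 1.3757 bits

H(Y|X) = Σ_x P(x)·H(Y|X=x):
  X=0: P(X=0) = 0.336, P(Y|X=0) = (73/168, 27/112, 7/24, 11/336) → H(Y|X=0) = 1.69727
  X=1: P(X=1) = 0.543, P(Y|X=1) = (7/181, 23/181, 193/543, 260/543) → H(Y|X=1) = 1.59883
  X=2: P(X=2) = 0.121, P(Y|X=2) = (37/121, 2/121, 73/121, 9/121) → H(Y|X=2) = 1.33922
H(Y|X) = 0.336·1.69727 + 0.543·1.59883 + 0.121·1.33922 = 1.6005 bits

H(X,Y) = -Σ_{x,y} P(x,y) log₂ P(x,y). Per-cell terms -P(x,y)·log₂P(x,y):
  X=0: 0.40529, 0.29370, 0.32841, 0.07157
  X=1: 0.11704, 0.26615, 0.45805, 0.50529
  X=2: 0.17598, 0.01793, 0.27565, 0.06116
Sum of the 12 terms: H(X,Y) = 2.9762 bits

Chain rule check:
  H(X) + H(Y|X) = 1.3757 + 1.6005 = 2.9762 bits
  H(X,Y) = 2.9762 bits
✓ Chain rule verified.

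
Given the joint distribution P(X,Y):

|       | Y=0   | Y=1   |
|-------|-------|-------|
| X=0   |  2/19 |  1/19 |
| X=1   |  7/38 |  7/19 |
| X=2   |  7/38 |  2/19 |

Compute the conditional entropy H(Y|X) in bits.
0.9262 bits

H(Y|X) = H(X,Y) - H(X)

H(X,Y) = -Σ_{x,y} P(x,y) log₂ P(x,y). Per-cell terms -P(x,y)·log₂P(x,y):
  X=0: 0.341887, 0.223575
  X=1: 0.449579, 0.530737
  X=2: 0.449579, 0.341887
Sum of the 6 terms: H(X,Y) = 2.33724 bits

Marginal of X (row sums):
  P(X=0) = 2/19 + 1/19 = 3/19
  P(X=1) = 7/38 + 7/19 = 21/38
  P(X=2) = 7/38 + 2/19 = 11/38
H(X) = -[(3/19)·log₂(3/19) + (21/38)·log₂(21/38) + (11/38)·log₂(11/38)]
  = 0.420468 + 0.472837 + 0.517722 = 1.41103 bits

H(Y|X) = H(X,Y) - H(X) = 2.33724 - 1.41103 = 0.9262 bits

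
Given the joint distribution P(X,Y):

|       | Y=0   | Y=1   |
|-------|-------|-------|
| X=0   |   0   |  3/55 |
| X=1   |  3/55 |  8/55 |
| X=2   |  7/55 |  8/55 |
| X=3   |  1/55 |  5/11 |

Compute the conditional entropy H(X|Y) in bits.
1.5457 bits

H(X|Y) = H(X,Y) - H(Y)

H(X,Y) = -Σ_{x,y} P(x,y) log₂ P(x,y). Per-cell terms -P(x,y)·log₂P(x,y):
  X=0: 0.0000, 0.2289
  X=1: 0.2289, 0.4046
  X=2: 0.3785, 0.4046
  X=3: 0.1051, 0.5170
  (cells with P = 0 contribute 0)
Sum of the 8 terms: H(X,Y) = 2.2676 bits

Marginal of Y (column sums):
  P(Y=0) = 0 + 3/55 + 7/55 + 1/55 = 1/5
  P(Y=1) = 3/55 + 8/55 + 8/55 + 5/11 = 4/5
H(Y) = -[(1/5)·log₂(1/5) + (4/5)·log₂(4/5)]
  = 0.4644 + 0.2575 = 0.7219 bits

H(X|Y) = H(X,Y) - H(Y) = 2.2676 - 0.7219 = 1.5457 bits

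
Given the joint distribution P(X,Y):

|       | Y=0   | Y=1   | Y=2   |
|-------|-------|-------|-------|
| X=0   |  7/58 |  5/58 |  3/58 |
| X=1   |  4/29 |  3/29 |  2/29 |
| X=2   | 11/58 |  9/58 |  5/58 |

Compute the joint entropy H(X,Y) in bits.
3.0697 bits

H(X,Y) = -Σ_{x,y} P(x,y) log₂ P(x,y). Per-cell terms -P(x,y)·log₂P(x,y):
  X=0: 0.3682, 0.3048, 0.2210
  X=1: 0.3942, 0.3386, 0.2661
  X=2: 0.4549, 0.4171, 0.3048
Sum of the 9 terms: H(X,Y) = 3.0697 bits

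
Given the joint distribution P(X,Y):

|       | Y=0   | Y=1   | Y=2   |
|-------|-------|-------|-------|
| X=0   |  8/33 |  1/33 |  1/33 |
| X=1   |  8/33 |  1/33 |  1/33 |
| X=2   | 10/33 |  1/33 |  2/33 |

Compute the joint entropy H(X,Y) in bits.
2.5226 bits

H(X,Y) = -Σ_{x,y} P(x,y) log₂ P(x,y). Per-cell terms -P(x,y)·log₂P(x,y):
  X=0: 0.49561, 0.15286, 0.15286
  X=1: 0.49561, 0.15286, 0.15286
  X=2: 0.52196, 0.15286, 0.24511
Sum of the 9 terms: H(X,Y) = 2.5226 bits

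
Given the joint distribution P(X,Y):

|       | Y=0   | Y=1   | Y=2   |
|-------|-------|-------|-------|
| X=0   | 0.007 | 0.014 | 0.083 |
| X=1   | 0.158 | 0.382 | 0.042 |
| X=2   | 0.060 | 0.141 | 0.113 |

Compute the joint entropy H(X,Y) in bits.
2.5749 bits

H(X,Y) = -Σ_{x,y} P(x,y) log₂ P(x,y). Per-cell terms -P(x,y)·log₂P(x,y):
  X=0: 0.0501, 0.0862, 0.2980
  X=1: 0.4206, 0.5304, 0.1921
  X=2: 0.2435, 0.3985, 0.3555
Sum of the 9 terms: H(X,Y) = 2.5749 bits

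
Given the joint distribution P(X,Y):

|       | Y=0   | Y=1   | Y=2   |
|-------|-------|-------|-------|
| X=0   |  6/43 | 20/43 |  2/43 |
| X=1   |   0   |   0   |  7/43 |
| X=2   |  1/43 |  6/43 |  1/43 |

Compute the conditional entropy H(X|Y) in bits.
0.8366 bits

H(X|Y) = H(X,Y) - H(Y)

H(X,Y) = -Σ_{x,y} P(x,y) log₂ P(x,y). Per-cell terms -P(x,y)·log₂P(x,y):
  X=0: 0.3965, 0.5136, 0.2059
  X=1: 0.0000, 0.0000, 0.4263
  X=2: 0.1262, 0.3965, 0.1262
  (cells with P = 0 contribute 0)
Sum of the 9 terms: H(X,Y) = 2.1912 bits

Marginal of Y (column sums):
  P(Y=0) = 6/43 + 0 + 1/43 = 7/43
  P(Y=1) = 20/43 + 0 + 6/43 = 26/43
  P(Y=2) = 2/43 + 7/43 + 1/43 = 10/43
H(Y) = -[(7/43)·log₂(7/43) + (26/43)·log₂(26/43) + (10/43)·log₂(10/43)]
  = 0.4263 + 0.4389 + 0.4894 = 1.3546 bits

H(X|Y) = H(X,Y) - H(Y) = 2.1912 - 1.3546 = 0.8366 bits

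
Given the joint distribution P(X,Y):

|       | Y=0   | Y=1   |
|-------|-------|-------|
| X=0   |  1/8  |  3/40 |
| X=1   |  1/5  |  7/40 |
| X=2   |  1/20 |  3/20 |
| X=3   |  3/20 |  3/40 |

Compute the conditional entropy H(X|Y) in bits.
1.8790 bits

H(X|Y) = H(X,Y) - H(Y)

H(X,Y) = -Σ_{x,y} P(x,y) log₂ P(x,y). Per-cell terms -P(x,y)·log₂P(x,y):
  X=0: 0.3750, 0.2803
  X=1: 0.4644, 0.4401
  X=2: 0.2161, 0.4105
  X=3: 0.4105, 0.2803
Sum of the 8 terms: H(X,Y) = 2.8772 bits

Marginal of Y (column sums):
  P(Y=0) = 1/8 + 1/5 + 1/20 + 3/20 = 21/40
  P(Y=1) = 3/40 + 7/40 + 3/20 + 3/40 = 19/40
H(Y) = -[(21/40)·log₂(21/40) + (19/40)·log₂(19/40)]
  = 0.4880 + 0.5102 = 0.9982 bits

H(X|Y) = H(X,Y) - H(Y) = 2.8772 - 0.9982 = 1.8790 bits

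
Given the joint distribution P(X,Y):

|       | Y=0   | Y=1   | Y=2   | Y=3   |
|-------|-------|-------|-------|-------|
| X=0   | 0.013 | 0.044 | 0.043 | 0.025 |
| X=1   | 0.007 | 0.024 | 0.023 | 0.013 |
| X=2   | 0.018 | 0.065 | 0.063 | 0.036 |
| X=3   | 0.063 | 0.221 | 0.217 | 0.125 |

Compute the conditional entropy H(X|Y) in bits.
1.5066 bits

H(X|Y) = H(X,Y) - H(Y)

H(X,Y) = -Σ_{x,y} P(x,y) log₂ P(x,y). Per-cell terms -P(x,y)·log₂P(x,y):
  X=0: 0.08145, 0.19828, 0.19520, 0.13305
  X=1: 0.05011, 0.12914, 0.12517, 0.08145
  X=2: 0.10433, 0.25632, 0.25128, 0.17265
  X=3: 0.25128, 0.48131, 0.47832, 0.37500
Sum of the 16 terms: H(X,Y) = 3.3643 bits

Marginal of Y (column sums):
  P(Y=0) = 0.013 + 0.007 + 0.018 + 0.063 = 0.101
  P(Y=1) = 0.044 + 0.024 + 0.065 + 0.221 = 0.354
  P(Y=2) = 0.043 + 0.023 + 0.063 + 0.217 = 0.346
  P(Y=3) = 0.025 + 0.013 + 0.036 + 0.125 = 0.199
H(Y) = -[0.101·log₂(0.101) + 0.354·log₂(0.354) + 0.346·log₂(0.346) + 0.199·log₂(0.199)]
  = 0.33406 + 0.53036 + 0.52978 + 0.46350 = 1.8577 bits

H(X|Y) = H(X,Y) - H(Y) = 3.3643 - 1.8577 = 1.5066 bits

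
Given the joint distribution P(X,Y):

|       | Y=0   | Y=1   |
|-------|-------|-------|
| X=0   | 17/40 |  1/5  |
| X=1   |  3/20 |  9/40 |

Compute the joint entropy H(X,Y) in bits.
1.8838 bits

H(X,Y) = -Σ_{x,y} P(x,y) log₂ P(x,y). Per-cell terms -P(x,y)·log₂P(x,y):
  X=0: 0.52465, 0.46439
  X=1: 0.41054, 0.48420
Sum of the 4 terms: H(X,Y) = 1.8838 bits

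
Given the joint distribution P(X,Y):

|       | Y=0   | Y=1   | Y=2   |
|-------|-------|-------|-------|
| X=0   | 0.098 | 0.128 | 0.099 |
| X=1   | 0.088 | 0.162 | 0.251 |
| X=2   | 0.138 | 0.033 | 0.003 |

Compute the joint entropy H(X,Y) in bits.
2.8547 bits

H(X,Y) = -Σ_{x,y} P(x,y) log₂ P(x,y). Per-cell terms -P(x,y)·log₂P(x,y):
  X=0: 0.3284, 0.3796, 0.3303
  X=1: 0.3086, 0.4254, 0.5006
  X=2: 0.3943, 0.1624, 0.0251
Sum of the 9 terms: H(X,Y) = 2.8547 bits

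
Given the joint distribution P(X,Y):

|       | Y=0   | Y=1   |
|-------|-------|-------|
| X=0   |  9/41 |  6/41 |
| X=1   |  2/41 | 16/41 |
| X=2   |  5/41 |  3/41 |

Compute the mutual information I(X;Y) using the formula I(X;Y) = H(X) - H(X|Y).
0.2026 bits

I(X;Y) = H(X) - H(X|Y)

Marginal of X (row sums):
  P(X=0) = 9/41 + 6/41 = 15/41
  P(X=1) = 2/41 + 16/41 = 18/41
  P(X=2) = 5/41 + 3/41 = 8/41
H(X) = -[(15/41)·log₂(15/41) + (18/41)·log₂(18/41) + (8/41)·log₂(8/41)]
  = 0.53073 + 0.52140 + 0.46001 = 1.51214 bits

Marginal of Y (column sums):
  P(Y=0) = 9/41 + 2/41 + 5/41 = 16/41
  P(Y=1) = 6/41 + 16/41 + 3/41 = 25/41
H(X|Y) = Σ_y P(y)·H(X|Y=y):
  Y=0: P(Y=0) = 16/41, P(X|Y=0) = (9/16, 1/8, 5/16) → H(X|Y=0) = 1.36631
  Y=1: P(Y=1) = 25/41, P(X|Y=1) = (6/25, 16/25, 3/25) → H(X|Y=1) = 1.27327
H(X|Y) = (16/41)·1.36631 + (25/41)·1.27327 = 1.30958 bits

I(X;Y) = H(X) - H(X|Y) = 1.51214 - 1.30958 = 0.2026 bits

Cross-check via I(X;Y) = H(X) + H(Y) - H(X,Y): computing H(Y) from the column sums and H(X,Y) from the 6 cells in the same way gives H(Y) = 0.96496 bits and H(X,Y) = 2.27454 bits, so
I(X;Y) = 1.51214 + 0.96496 - 2.27454 = 0.2026 bits ✓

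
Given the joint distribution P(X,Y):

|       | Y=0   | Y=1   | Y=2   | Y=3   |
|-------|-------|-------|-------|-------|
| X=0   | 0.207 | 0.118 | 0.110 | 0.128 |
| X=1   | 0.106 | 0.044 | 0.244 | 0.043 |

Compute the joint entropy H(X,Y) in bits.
2.7973 bits

H(X,Y) = -Σ_{x,y} P(x,y) log₂ P(x,y). Per-cell terms -P(x,y)·log₂P(x,y):
  X=0: 0.47037, 0.36381, 0.35029, 0.37962
  X=1: 0.34321, 0.19828, 0.49655, 0.19520
Sum of the 8 terms: H(X,Y) = 2.7973 bits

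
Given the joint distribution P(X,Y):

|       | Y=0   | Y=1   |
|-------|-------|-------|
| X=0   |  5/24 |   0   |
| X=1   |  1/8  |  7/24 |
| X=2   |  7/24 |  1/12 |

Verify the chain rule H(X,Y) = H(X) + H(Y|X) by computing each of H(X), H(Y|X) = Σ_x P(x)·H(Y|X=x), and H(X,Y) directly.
H(X) = 1.5284 bits, H(Y|X) = 0.6538 bits, H(X,Y) = 2.1822 bits

Marginal of X (row sums):
  P(X=0) = 5/24 + 0 = 5/24
  P(X=1) = 1/8 + 7/24 = 5/12
  P(X=2) = 7/24 + 1/12 = 3/8
H(X) = -[(5/24)·log₂(5/24) + (5/12)·log₂(5/12) + (3/8)·log₂(3/8)]
  = 0.4715 + 0.5263 + 0.5306 = 1.5284 bits

H(Y|X) = Σ_x P(x)·H(Y|X=x):
  X=0: P(X=0) = 5/24, P(Y|X=0) = (1, 0) → H(Y|X=0) = 0.0000
  X=1: P(X=1) = 5/12, P(Y|X=1) = (3/10, 7/10) → H(Y|X=1) = 0.8813
  X=2: P(X=2) = 3/8, P(Y|X=2) = (7/9, 2/9) → H(Y|X=2) = 0.7642
H(Y|X) = (5/24)·0.0000 + (5/12)·0.8813 + (3/8)·0.7642 = 0.6538 bits

H(X,Y) = -Σ_{x,y} P(x,y) log₂ P(x,y). Per-cell terms -P(x,y)·log₂P(x,y):
  X=0: 0.4715, 0.0000
  X=1: 0.3750, 0.5185
  X=2: 0.5185, 0.2987
  (cells with P = 0 contribute 0)
Sum of the 6 terms: H(X,Y) = 2.1822 bits

Chain rule check:
  H(X) + H(Y|X) = 1.5284 + 0.6538 = 2.1822 bits
  H(X,Y) = 2.1822 bits
✓ Chain rule verified.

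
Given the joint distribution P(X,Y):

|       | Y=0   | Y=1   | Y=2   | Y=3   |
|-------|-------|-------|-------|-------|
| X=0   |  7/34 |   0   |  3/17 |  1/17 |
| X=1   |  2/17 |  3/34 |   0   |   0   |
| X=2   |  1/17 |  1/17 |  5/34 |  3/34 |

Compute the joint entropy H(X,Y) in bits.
3.0204 bits

H(X,Y) = -Σ_{x,y} P(x,y) log₂ P(x,y). Per-cell terms -P(x,y)·log₂P(x,y):
  X=0: 0.46943, 0.00000, 0.44162, 0.24044
  X=1: 0.36323, 0.30904, 0.00000, 0.00000
  X=2: 0.24044, 0.24044, 0.40670, 0.30904
  (cells with P = 0 contribute 0)
Sum of the 12 terms: H(X,Y) = 3.0204 bits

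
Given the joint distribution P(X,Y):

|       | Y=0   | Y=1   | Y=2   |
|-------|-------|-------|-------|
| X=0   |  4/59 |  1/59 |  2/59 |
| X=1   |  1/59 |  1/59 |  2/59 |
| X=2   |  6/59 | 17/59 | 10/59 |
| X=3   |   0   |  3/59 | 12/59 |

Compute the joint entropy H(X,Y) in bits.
2.8659 bits

H(X,Y) = -Σ_{x,y} P(x,y) log₂ P(x,y). Per-cell terms -P(x,y)·log₂P(x,y):
  X=0: 0.26323, 0.09971, 0.16551
  X=1: 0.09971, 0.09971, 0.16551
  X=2: 0.33536, 0.51726, 0.43402
  X=3: 0.00000, 0.21853, 0.46732
  (cells with P = 0 contribute 0)
Sum of the 12 terms: H(X,Y) = 2.8659 bits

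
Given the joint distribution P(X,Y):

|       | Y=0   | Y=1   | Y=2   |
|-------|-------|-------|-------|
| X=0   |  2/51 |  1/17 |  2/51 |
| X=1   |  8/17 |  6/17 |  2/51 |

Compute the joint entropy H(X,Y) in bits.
1.8322 bits

H(X,Y) = -Σ_{x,y} P(x,y) log₂ P(x,y). Per-cell terms -P(x,y)·log₂P(x,y):
  X=0: 0.18323, 0.24044, 0.18323
  X=1: 0.51175, 0.53029, 0.18323
Sum of the 6 terms: H(X,Y) = 1.8322 bits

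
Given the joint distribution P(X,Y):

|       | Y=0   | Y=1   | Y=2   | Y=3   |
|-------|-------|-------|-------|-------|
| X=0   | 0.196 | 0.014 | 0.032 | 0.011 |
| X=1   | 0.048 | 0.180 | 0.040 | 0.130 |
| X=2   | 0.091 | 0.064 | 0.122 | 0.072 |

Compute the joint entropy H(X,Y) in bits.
3.2136 bits

H(X,Y) = -Σ_{x,y} P(x,y) log₂ P(x,y). Per-cell terms -P(x,y)·log₂P(x,y):
  X=0: 0.4608, 0.0862, 0.1589, 0.0716
  X=1: 0.2103, 0.4453, 0.1858, 0.3826
  X=2: 0.3147, 0.2538, 0.3703, 0.2733
Sum of the 12 terms: H(X,Y) = 3.2136 bits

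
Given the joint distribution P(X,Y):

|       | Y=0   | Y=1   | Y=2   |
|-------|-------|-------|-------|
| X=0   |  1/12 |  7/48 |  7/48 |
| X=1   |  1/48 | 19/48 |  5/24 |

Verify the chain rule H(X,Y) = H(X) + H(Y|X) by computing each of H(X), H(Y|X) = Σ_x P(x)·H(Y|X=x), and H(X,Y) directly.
H(X) = 0.9544 bits, H(Y|X) = 1.2715 bits, H(X,Y) = 2.2259 bits

Marginal of X (row sums):
  P(X=0) = 1/12 + 7/48 + 7/48 = 3/8
  P(X=1) = 1/48 + 19/48 + 5/24 = 5/8
H(X) = -[(3/8)·log₂(3/8) + (5/8)·log₂(5/8)]
  = 0.530639 + 0.423795 = 0.9544 bits

H(Y|X) = Σ_x P(x)·H(Y|X=x):
  X=0: P(X=0) = 3/8, P(Y|X=0) = (2/9, 7/18, 7/18) → H(Y|X=0) = 1.541982
  X=1: P(X=1) = 5/8, P(Y|X=1) = (1/30, 19/30, 1/3) → H(Y|X=1) = 1.109227
H(Y|X) = (3/8)·1.541982 + (5/8)·1.109227 = 1.2715 bits

H(X,Y) = -Σ_{x,y} P(x,y) log₂ P(x,y). Per-cell terms -P(x,y)·log₂P(x,y):
  X=0: 0.298747, 0.405068, 0.405068
  X=1: 0.116353, 0.529243, 0.471466
Sum of the 6 terms: H(X,Y) = 2.2259 bits

Chain rule check:
  H(X) + H(Y|X) = 0.9544 + 1.2715 = 2.2259 bits
  H(X,Y) = 2.2259 bits
✓ Chain rule verified.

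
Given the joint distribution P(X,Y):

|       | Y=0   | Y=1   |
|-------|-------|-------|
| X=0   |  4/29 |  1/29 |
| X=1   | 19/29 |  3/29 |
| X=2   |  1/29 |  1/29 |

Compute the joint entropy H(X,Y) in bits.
1.6350 bits

H(X,Y) = -Σ_{x,y} P(x,y) log₂ P(x,y). Per-cell terms -P(x,y)·log₂P(x,y):
  X=0: 0.3942, 0.1675
  X=1: 0.3997, 0.3386
  X=2: 0.1675, 0.1675
Sum of the 6 terms: H(X,Y) = 1.6350 bits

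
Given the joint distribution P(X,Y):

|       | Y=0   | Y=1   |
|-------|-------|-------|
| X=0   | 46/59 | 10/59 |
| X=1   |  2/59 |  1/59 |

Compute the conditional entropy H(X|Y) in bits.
0.2852 bits

H(X|Y) = H(X,Y) - H(Y)

H(X,Y) = -Σ_{x,y} P(x,y) log₂ P(x,y). Per-cell terms -P(x,y)·log₂P(x,y):
  X=0: 0.2800, 0.4340
  X=1: 0.1655, 0.0997
Sum of the 4 terms: H(X,Y) = 0.9792 bits

Marginal of Y (column sums):
  P(Y=0) = 46/59 + 2/59 = 48/59
  P(Y=1) = 10/59 + 1/59 = 11/59
H(Y) = -[(48/59)·log₂(48/59) + (11/59)·log₂(11/59)]
  = 0.2422 + 0.4518 = 0.6940 bits

H(X|Y) = H(X,Y) - H(Y) = 0.9792 - 0.6940 = 0.2852 bits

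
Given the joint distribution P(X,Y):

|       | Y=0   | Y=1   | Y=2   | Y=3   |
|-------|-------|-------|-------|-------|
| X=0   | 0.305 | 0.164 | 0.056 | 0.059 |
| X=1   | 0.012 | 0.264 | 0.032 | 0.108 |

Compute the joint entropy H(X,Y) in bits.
2.5135 bits

H(X,Y) = -Σ_{x,y} P(x,y) log₂ P(x,y). Per-cell terms -P(x,y)·log₂P(x,y):
  X=0: 0.52250, 0.42775, 0.23287, 0.24091
  X=1: 0.07657, 0.50725, 0.15891, 0.34678
Sum of the 8 terms: H(X,Y) = 2.5135 bits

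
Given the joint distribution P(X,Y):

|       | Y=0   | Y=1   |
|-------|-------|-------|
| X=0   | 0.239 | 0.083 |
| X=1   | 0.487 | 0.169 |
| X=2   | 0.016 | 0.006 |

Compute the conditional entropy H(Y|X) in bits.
0.8237 bits

H(Y|X) = H(X,Y) - H(X)

H(X,Y) = -Σ_{x,y} P(x,y) log₂ P(x,y). Per-cell terms -P(x,y)·log₂P(x,y):
  X=0: 0.49352, 0.29803
  X=1: 0.50551, 0.43347
  X=2: 0.09545, 0.04428
Sum of the 6 terms: H(X,Y) = 1.8703 bits

Marginal of X (row sums):
  P(X=0) = 0.239 + 0.083 = 0.322
  P(X=1) = 0.487 + 0.169 = 0.656
  P(X=2) = 0.016 + 0.006 = 0.022
H(X) = -[0.322·log₂(0.322) + 0.656·log₂(0.656) + 0.022·log₂(0.022)]
  = 0.52643 + 0.39900 + 0.12114 = 1.0466 bits

H(Y|X) = H(X,Y) - H(X) = 1.8703 - 1.0466 = 0.8237 bits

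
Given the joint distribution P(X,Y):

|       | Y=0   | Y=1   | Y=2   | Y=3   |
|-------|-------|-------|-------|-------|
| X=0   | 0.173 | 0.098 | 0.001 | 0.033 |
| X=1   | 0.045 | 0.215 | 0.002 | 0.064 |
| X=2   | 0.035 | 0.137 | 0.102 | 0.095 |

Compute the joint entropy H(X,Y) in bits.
3.1092 bits

H(X,Y) = -Σ_{x,y} P(x,y) log₂ P(x,y). Per-cell terms -P(x,y)·log₂P(x,y):
  X=0: 0.4379, 0.3284, 0.0100, 0.1624
  X=1: 0.2013, 0.4768, 0.0179, 0.2538
  X=2: 0.1693, 0.3929, 0.3359, 0.3226
Sum of the 12 terms: H(X,Y) = 3.1092 bits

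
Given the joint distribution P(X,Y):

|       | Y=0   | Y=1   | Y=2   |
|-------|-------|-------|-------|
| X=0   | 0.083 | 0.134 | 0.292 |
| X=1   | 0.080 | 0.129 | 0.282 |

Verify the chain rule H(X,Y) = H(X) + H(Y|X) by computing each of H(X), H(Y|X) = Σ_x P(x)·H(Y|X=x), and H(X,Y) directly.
H(X) = 0.9998 bits, H(Y|X) = 1.3930 bits, H(X,Y) = 2.3928 bits

Marginal of X (row sums):
  P(X=0) = 0.083 + 0.134 + 0.292 = 0.509
  P(X=1) = 0.080 + 0.129 + 0.282 = 0.491
H(X) = -[0.509·log₂(0.509) + 0.491·log₂(0.491)]
  = 0.49590 + 0.50387 = 0.9998 bits

H(Y|X) = Σ_x P(x)·H(Y|X=x):
  X=0: P(X=0) = 0.509, P(Y|X=0) = (83/509, 134/509, 292/509) → H(Y|X=0) = 1.39346
  X=1: P(X=1) = 0.491, P(Y|X=1) = (80/491, 129/491, 282/491) → H(Y|X=1) = 1.39262
H(Y|X) = 0.509·1.39346 + 0.491·1.39262 = 1.3930 bits

H(X,Y) = -Σ_{x,y} P(x,y) log₂ P(x,y). Per-cell terms -P(x,y)·log₂P(x,y):
  X=0: 0.29803, 0.38856, 0.51858
  X=1: 0.29151, 0.38114, 0.51500
Sum of the 6 terms: H(X,Y) = 2.3928 bits

Chain rule check:
  H(X) + H(Y|X) = 0.9998 + 1.3930 = 2.3928 bits
  H(X,Y) = 2.3928 bits
✓ Chain rule verified.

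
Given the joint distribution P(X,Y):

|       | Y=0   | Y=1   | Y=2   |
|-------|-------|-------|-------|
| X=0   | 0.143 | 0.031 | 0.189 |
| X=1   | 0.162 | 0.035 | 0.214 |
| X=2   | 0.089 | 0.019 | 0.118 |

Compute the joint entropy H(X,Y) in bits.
2.8646 bits

H(X,Y) = -Σ_{x,y} P(x,y) log₂ P(x,y). Per-cell terms -P(x,y)·log₂P(x,y):
  X=0: 0.4012, 0.1554, 0.4543
  X=1: 0.4254, 0.1693, 0.4760
  X=2: 0.3106, 0.1086, 0.3638
Sum of the 9 terms: H(X,Y) = 2.8646 bits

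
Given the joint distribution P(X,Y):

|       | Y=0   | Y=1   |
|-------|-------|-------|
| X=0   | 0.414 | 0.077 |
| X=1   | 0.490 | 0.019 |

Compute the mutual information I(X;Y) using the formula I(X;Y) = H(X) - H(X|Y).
0.0315 bits

I(X;Y) = H(X) - H(X|Y)

Marginal of X (row sums):
  P(X=0) = 0.414 + 0.077 = 0.491
  P(X=1) = 0.490 + 0.019 = 0.509
H(X) = -[0.491·log₂(0.491) + 0.509·log₂(0.509)]
  = 0.5039 + 0.4959 = 0.9998 bits

Marginal of Y (column sums):
  P(Y=0) = 0.414 + 0.490 = 0.904
  P(Y=1) = 0.077 + 0.019 = 0.096
H(X|Y) = Σ_y P(y)·H(X|Y=y):
  Y=0: P(Y=0) = 0.904, P(X|Y=0) = (207/452, 245/452) → H(X|Y=0) = 0.9949
  Y=1: P(Y=1) = 0.096, P(X|Y=1) = (77/96, 19/96) → H(X|Y=1) = 0.7177
H(X|Y) = 0.904·0.9949 + 0.096·0.7177 = 0.9683 bits

I(X;Y) = H(X) - H(X|Y) = 0.9998 - 0.9683 = 0.0315 bits

Cross-check via I(X;Y) = H(X) + H(Y) - H(X,Y): computing H(Y) from the column sums and H(X,Y) from the 4 cells in the same way gives H(Y) = 0.4562 bits and H(X,Y) = 1.4245 bits, so
I(X;Y) = 0.9998 + 0.4562 - 1.4245 = 0.0315 bits ✓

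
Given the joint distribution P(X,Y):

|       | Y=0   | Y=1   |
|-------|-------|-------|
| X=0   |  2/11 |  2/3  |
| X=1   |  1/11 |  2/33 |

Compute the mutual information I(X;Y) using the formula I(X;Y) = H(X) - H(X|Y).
0.0622 bits

I(X;Y) = H(X) - H(X|Y)

Marginal of X (row sums):
  P(X=0) = 2/11 + 2/3 = 28/33
  P(X=1) = 1/11 + 2/33 = 5/33
H(X) = -[(28/33)·log₂(28/33) + (5/33)·log₂(5/33)]
  = 0.2011 + 0.4125 = 0.6136 bits

Marginal of Y (column sums):
  P(Y=0) = 2/11 + 1/11 = 3/11
  P(Y=1) = 2/3 + 2/33 = 8/11
H(X|Y) = Σ_y P(y)·H(X|Y=y):
  Y=0: P(Y=0) = 3/11, P(X|Y=0) = (2/3, 1/3) → H(X|Y=0) = 0.9183
  Y=1: P(Y=1) = 8/11, P(X|Y=1) = (11/12, 1/12) → H(X|Y=1) = 0.4138
H(X|Y) = (3/11)·0.9183 + (8/11)·0.4138 = 0.5514 bits

I(X;Y) = H(X) - H(X|Y) = 0.6136 - 0.5514 = 0.0622 bits

Cross-check via I(X;Y) = H(X) + H(Y) - H(X,Y): computing H(Y) from the column sums and H(X,Y) from the 4 cells in the same way gives H(Y) = 0.8454 bits and H(X,Y) = 1.3968 bits, so
I(X;Y) = 0.6136 + 0.8454 - 1.3968 = 0.0622 bits ✓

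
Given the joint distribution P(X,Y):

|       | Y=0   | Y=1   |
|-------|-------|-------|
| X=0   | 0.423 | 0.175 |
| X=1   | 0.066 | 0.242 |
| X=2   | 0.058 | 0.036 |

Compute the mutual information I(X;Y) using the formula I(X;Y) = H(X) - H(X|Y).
0.1510 bits

I(X;Y) = H(X) - H(X|Y)

Marginal of X (row sums):
  P(X=0) = 0.423 + 0.175 = 0.598
  P(X=1) = 0.066 + 0.242 = 0.308
  P(X=2) = 0.058 + 0.036 = 0.094
H(X) = -[0.598·log₂(0.598) + 0.308·log₂(0.308) + 0.094·log₂(0.094)]
  = 0.44359 + 0.52329 + 0.32065 = 1.28753 bits

Marginal of Y (column sums):
  P(Y=0) = 0.423 + 0.066 + 0.058 = 0.547
  P(Y=1) = 0.175 + 0.242 + 0.036 = 0.453
H(X|Y) = Σ_y P(y)·H(X|Y=y):
  Y=0: P(Y=0) = 0.547, P(X|Y=0) = (423/547, 66/547, 58/547) → H(X|Y=0) = 0.99821
  Y=1: P(Y=1) = 0.453, P(X|Y=1) = (175/453, 242/453, 12/151) → H(X|Y=1) = 1.30362
H(X|Y) = 0.547·0.99821 + 0.453·1.30362 = 1.13656 bits

I(X;Y) = H(X) - H(X|Y) = 1.28753 - 1.13656 = 0.1510 bits

Cross-check via I(X;Y) = H(X) + H(Y) - H(X,Y): computing H(Y) from the column sums and H(X,Y) from the 6 cells in the same way gives H(Y) = 0.99362 bits and H(X,Y) = 2.13018 bits, so
I(X;Y) = 1.28753 + 0.99362 - 2.13018 = 0.1510 bits ✓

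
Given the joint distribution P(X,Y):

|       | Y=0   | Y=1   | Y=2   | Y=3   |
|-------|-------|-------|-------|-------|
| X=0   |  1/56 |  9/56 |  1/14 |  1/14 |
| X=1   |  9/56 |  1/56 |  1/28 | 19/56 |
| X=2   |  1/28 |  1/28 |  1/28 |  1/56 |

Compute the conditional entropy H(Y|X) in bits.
1.5450 bits

H(Y|X) = H(X,Y) - H(X)

H(X,Y) = -Σ_{x,y} P(x,y) log₂ P(x,y). Per-cell terms -P(x,y)·log₂P(x,y):
  X=0: 0.10370, 0.42387, 0.27195, 0.27195
  X=1: 0.42387, 0.10370, 0.17169, 0.52909
  X=2: 0.17169, 0.17169, 0.17169, 0.10370
Sum of the 12 terms: H(X,Y) = 2.9186 bits

Marginal of X (row sums):
  P(X=0) = 1/56 + 9/56 + 1/14 + 1/14 = 9/28
  P(X=1) = 9/56 + 1/56 + 1/28 + 19/56 = 31/56
  P(X=2) = 1/28 + 1/28 + 1/28 + 1/56 = 1/8
H(X) = -[(9/28)·log₂(9/28) + (31/56)·log₂(31/56) + (1/8)·log₂(1/8)]
  = 0.52632 + 0.47228 + 0.37500 = 1.3736 bits

H(Y|X) = H(X,Y) - H(X) = 2.9186 - 1.3736 = 1.5450 bits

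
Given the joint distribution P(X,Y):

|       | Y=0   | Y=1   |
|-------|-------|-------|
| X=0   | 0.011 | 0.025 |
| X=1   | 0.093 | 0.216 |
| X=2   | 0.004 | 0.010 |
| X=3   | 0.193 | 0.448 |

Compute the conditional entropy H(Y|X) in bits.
0.8825 bits

H(Y|X) = H(X,Y) - H(X)

H(X,Y) = -Σ_{x,y} P(x,y) log₂ P(x,y). Per-cell terms -P(x,y)·log₂P(x,y):
  X=0: 0.07157, 0.13305
  X=1: 0.31868, 0.47755
  X=2: 0.03186, 0.06644
  X=3: 0.45805, 0.51898
Sum of the 8 terms: H(X,Y) = 2.0762 bits

Marginal of X (row sums):
  P(X=0) = 0.011 + 0.025 = 0.036
  P(X=1) = 0.093 + 0.216 = 0.309
  P(X=2) = 0.004 + 0.010 = 0.014
  P(X=3) = 0.193 + 0.448 = 0.641
H(X) = -[0.036·log₂(0.036) + 0.309·log₂(0.309) + 0.014·log₂(0.014) + 0.641·log₂(0.641)]
  = 0.17265 + 0.52355 + 0.08622 + 0.41127 = 1.1937 bits

H(Y|X) = H(X,Y) - H(X) = 2.0762 - 1.1937 = 0.8825 bits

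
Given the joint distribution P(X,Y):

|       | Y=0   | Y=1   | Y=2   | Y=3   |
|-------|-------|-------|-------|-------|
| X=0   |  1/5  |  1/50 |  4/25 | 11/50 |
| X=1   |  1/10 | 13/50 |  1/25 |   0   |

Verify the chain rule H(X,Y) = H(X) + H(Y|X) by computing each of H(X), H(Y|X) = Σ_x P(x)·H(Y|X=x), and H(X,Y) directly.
H(X) = 0.9710 bits, H(Y|X) = 1.5331 bits, H(X,Y) = 2.5041 bits

Marginal of X (row sums):
  P(X=0) = 1/5 + 1/50 + 4/25 + 11/50 = 3/5
  P(X=1) = 1/10 + 13/50 + 1/25 + 0 = 2/5
H(X) = -[(3/5)·log₂(3/5) + (2/5)·log₂(2/5)]
  = 0.4421794 + 0.5287712 = 0.9710 bits

H(Y|X) = Σ_x P(x)·H(Y|X=x):
  X=0: P(X=0) = 3/5, P(Y|X=0) = (1/3, 1/30, 4/15, 11/30) → H(Y|X=0) = 1.7311230
  X=1: P(X=1) = 2/5, P(Y|X=1) = (1/4, 13/20, 1/10, 0) → H(Y|X=1) = 1.2361603
H(Y|X) = (3/5)·1.7311230 + (2/5)·1.2361603 = 1.5331 bits

H(X,Y) = -Σ_{x,y} P(x,y) log₂ P(x,y). Per-cell terms -P(x,y)·log₂P(x,y):
  X=0: 0.4643856, 0.1128771, 0.4230170, 0.4805734
  X=1: 0.3321928, 0.5052883, 0.1857542, 0.0000000
  (cells with P = 0 contribute 0)
Sum of the 8 terms: H(X,Y) = 2.5041 bits

Chain rule check:
  H(X) + H(Y|X) = 0.9710 + 1.5331 = 2.5041 bits
  H(X,Y) = 2.5041 bits
✓ Chain rule verified.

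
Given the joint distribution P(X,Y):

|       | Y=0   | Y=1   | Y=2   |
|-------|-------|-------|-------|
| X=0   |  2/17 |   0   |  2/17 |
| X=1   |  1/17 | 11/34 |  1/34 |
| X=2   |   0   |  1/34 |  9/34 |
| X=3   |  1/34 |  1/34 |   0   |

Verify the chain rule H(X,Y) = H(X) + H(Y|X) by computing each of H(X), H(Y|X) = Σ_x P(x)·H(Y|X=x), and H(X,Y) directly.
H(X) = 1.7780 bits, H(Y|X) = 0.8217 bits, H(X,Y) = 2.5997 bits

Marginal of X (row sums):
  P(X=0) = 2/17 + 0 + 2/17 = 4/17
  P(X=1) = 1/17 + 11/34 + 1/34 = 7/17
  P(X=2) = 0 + 1/34 + 9/34 = 5/17
  P(X=3) = 1/34 + 1/34 + 0 = 1/17
H(X) = -[(4/17)·log₂(4/17) + (7/17)·log₂(7/17) + (5/17)·log₂(5/17) + (1/17)·log₂(1/17)]
  = 0.49117 + 0.52710 + 0.51927 + 0.24044 = 1.7780 bits

H(Y|X) = Σ_x P(x)·H(Y|X=x):
  X=0: P(X=0) = 4/17, P(Y|X=0) = (1/2, 0, 1/2) → H(Y|X=0) = 1.00000
  X=1: P(X=1) = 7/17, P(Y|X=1) = (1/7, 11/14, 1/14) → H(Y|X=1) = 0.94637
  X=2: P(X=2) = 5/17, P(Y|X=2) = (0, 1/10, 9/10) → H(Y|X=2) = 0.46900
  X=3: P(X=3) = 1/17, P(Y|X=3) = (1/2, 1/2, 0) → H(Y|X=3) = 1.00000
H(Y|X) = (4/17)·1.00000 + (7/17)·0.94637 + (5/17)·0.46900 + (1/17)·1.00000 = 0.8217 bits

H(X,Y) = -Σ_{x,y} P(x,y) log₂ P(x,y). Per-cell terms -P(x,y)·log₂P(x,y):
  X=0: 0.36323, 0.00000, 0.36323
  X=1: 0.24044, 0.52672, 0.14963
  X=2: 0.00000, 0.14963, 0.50758
  X=3: 0.14963, 0.14963, 0.00000
  (cells with P = 0 contribute 0)
Sum of the 12 terms: H(X,Y) = 2.5997 bits

Chain rule check:
  H(X) + H(Y|X) = 1.7780 + 0.8217 = 2.5997 bits
  H(X,Y) = 2.5997 bits
✓ Chain rule verified.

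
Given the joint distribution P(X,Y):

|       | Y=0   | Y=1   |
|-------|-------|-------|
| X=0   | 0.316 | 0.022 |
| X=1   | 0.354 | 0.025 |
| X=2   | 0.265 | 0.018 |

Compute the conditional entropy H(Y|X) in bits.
0.3470 bits

H(Y|X) = H(X,Y) - H(X)

H(X,Y) = -Σ_{x,y} P(x,y) log₂ P(x,y). Per-cell terms -P(x,y)·log₂P(x,y):
  X=0: 0.52519, 0.12114
  X=1: 0.53036, 0.13305
  X=2: 0.50772, 0.10433
Sum of the 6 terms: H(X,Y) = 1.9218 bits

Marginal of X (row sums):
  P(X=0) = 0.316 + 0.022 = 0.338
  P(X=1) = 0.354 + 0.025 = 0.379
  P(X=2) = 0.265 + 0.018 = 0.283
H(X) = -[0.338·log₂(0.338) + 0.379·log₂(0.379) + 0.283·log₂(0.283)]
  = 0.52894 + 0.53050 + 0.51538 = 1.5748 bits

H(Y|X) = H(X,Y) - H(X) = 1.9218 - 1.5748 = 0.3470 bits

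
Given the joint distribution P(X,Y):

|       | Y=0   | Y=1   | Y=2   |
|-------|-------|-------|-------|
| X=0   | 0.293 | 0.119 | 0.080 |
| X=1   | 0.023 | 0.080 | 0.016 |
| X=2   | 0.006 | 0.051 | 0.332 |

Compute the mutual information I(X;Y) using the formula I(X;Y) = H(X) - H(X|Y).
0.4698 bits

I(X;Y) = H(X) - H(X|Y)

Marginal of X (row sums):
  P(X=0) = 0.293 + 0.119 + 0.080 = 0.492
  P(X=1) = 0.023 + 0.080 + 0.016 = 0.119
  P(X=2) = 0.006 + 0.051 + 0.332 = 0.389
H(X) = -[0.492·log₂(0.492) + 0.119·log₂(0.119) + 0.389·log₂(0.389)]
  = 0.503449 + 0.365445 + 0.529879 = 1.39877 bits

Marginal of Y (column sums):
  P(Y=0) = 0.293 + 0.023 + 0.006 = 0.322
  P(Y=1) = 0.119 + 0.080 + 0.051 = 0.250
  P(Y=2) = 0.080 + 0.016 + 0.332 = 0.428
H(X|Y) = Σ_y P(y)·H(X|Y=y):
  Y=0: P(Y=0) = 0.322, P(X|Y=0) = (293/322, 1/14, 3/161) → H(X|Y=0) = 0.502919
  Y=1: P(Y=1) = 0.250, P(X|Y=1) = (119/250, 8/25, 51/250) → H(X|Y=1) = 1.503659
  Y=2: P(Y=2) = 0.428, P(X|Y=2) = (20/107, 4/107, 83/107) → H(X|Y=2) = 0.913740
H(X|Y) = 0.322·0.502919 + 0.250·1.503659 + 0.428·0.913740 = 0.92894 bits

I(X;Y) = H(X) - H(X|Y) = 1.39877 - 0.92894 = 0.4698 bits

Cross-check via I(X;Y) = H(X) + H(Y) - H(X,Y): computing H(Y) from the column sums and H(X,Y) from the 9 cells in the same way gives H(Y) = 1.55044 bits and H(X,Y) = 2.47937 bits, so
I(X;Y) = 1.39877 + 1.55044 - 2.47937 = 0.4698 bits ✓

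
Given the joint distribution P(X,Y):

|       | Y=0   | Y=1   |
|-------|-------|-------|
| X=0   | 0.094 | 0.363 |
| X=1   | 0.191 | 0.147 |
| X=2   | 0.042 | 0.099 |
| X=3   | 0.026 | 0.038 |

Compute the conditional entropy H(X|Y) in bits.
1.6160 bits

H(X|Y) = H(X,Y) - H(Y)

H(X,Y) = -Σ_{x,y} P(x,y) log₂ P(x,y). Per-cell terms -P(x,y)·log₂P(x,y):
  X=0: 0.32065, 0.53069
  X=1: 0.45618, 0.40662
  X=2: 0.19209, 0.33031
  X=3: 0.13690, 0.17928
Sum of the 8 terms: H(X,Y) = 2.5527 bits

Marginal of Y (column sums):
  P(Y=0) = 0.094 + 0.191 + 0.042 + 0.026 = 0.353
  P(Y=1) = 0.363 + 0.147 + 0.099 + 0.038 = 0.647
H(Y) = -[0.353·log₂(0.353) + 0.647·log₂(0.647)]
  = 0.53030 + 0.40642 = 0.9367 bits

H(X|Y) = H(X,Y) - H(Y) = 2.5527 - 0.9367 = 1.6160 bits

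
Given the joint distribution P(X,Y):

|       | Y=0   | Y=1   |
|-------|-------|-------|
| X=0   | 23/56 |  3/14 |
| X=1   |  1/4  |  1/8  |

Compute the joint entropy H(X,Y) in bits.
1.8785 bits

H(X,Y) = -Σ_{x,y} P(x,y) log₂ P(x,y). Per-cell terms -P(x,y)·log₂P(x,y):
  X=0: 0.5273, 0.4762
  X=1: 0.5000, 0.3750
Sum of the 4 terms: H(X,Y) = 1.8785 bits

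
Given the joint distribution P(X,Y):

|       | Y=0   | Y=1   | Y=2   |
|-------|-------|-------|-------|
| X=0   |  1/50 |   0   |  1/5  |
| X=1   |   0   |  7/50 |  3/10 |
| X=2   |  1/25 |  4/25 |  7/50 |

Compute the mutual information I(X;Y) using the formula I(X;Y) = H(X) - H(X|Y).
0.2062 bits

I(X;Y) = H(X) - H(X|Y)

Marginal of X (row sums):
  P(X=0) = 1/50 + 0 + 1/5 = 11/50
  P(X=1) = 0 + 7/50 + 3/10 = 11/25
  P(X=2) = 1/25 + 4/25 + 7/50 = 17/50
H(X) = -[(11/50)·log₂(11/50) + (11/25)·log₂(11/25) + (17/50)·log₂(17/50)]
  = 0.48057 + 0.52115 + 0.52917 = 1.53089 bits

Marginal of Y (column sums):
  P(Y=0) = 1/50 + 0 + 1/25 = 3/50
  P(Y=1) = 0 + 7/50 + 4/25 = 3/10
  P(Y=2) = 1/5 + 3/10 + 7/50 = 16/25
H(X|Y) = Σ_y P(y)·H(X|Y=y):
  Y=0: P(Y=0) = 3/50, P(X|Y=0) = (1/3, 0, 2/3) → H(X|Y=0) = 0.91830
  Y=1: P(Y=1) = 3/10, P(X|Y=1) = (0, 7/15, 8/15) → H(X|Y=1) = 0.99679
  Y=2: P(Y=2) = 16/25, P(X|Y=2) = (5/16, 15/32, 7/32) → H(X|Y=2) = 1.51643
H(X|Y) = (3/50)·0.91830 + (3/10)·0.99679 + (16/25)·1.51643 = 1.32465 bits

I(X;Y) = H(X) - H(X|Y) = 1.53089 - 1.32465 = 0.2062 bits

Cross-check via I(X;Y) = H(X) + H(Y) - H(X,Y): computing H(Y) from the column sums and H(X,Y) from the 9 cells in the same way gives H(Y) = 1.17669 bits and H(X,Y) = 2.50134 bits, so
I(X;Y) = 1.53089 + 1.17669 - 2.50134 = 0.2062 bits ✓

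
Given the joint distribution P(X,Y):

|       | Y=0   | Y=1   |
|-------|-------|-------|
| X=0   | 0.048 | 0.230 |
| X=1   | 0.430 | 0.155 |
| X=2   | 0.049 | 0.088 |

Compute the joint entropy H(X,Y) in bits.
2.1602 bits

H(X,Y) = -Σ_{x,y} P(x,y) log₂ P(x,y). Per-cell terms -P(x,y)·log₂P(x,y):
  X=0: 0.21028, 0.48767
  X=1: 0.52356, 0.41690
  X=2: 0.21320, 0.30856
Sum of the 6 terms: H(X,Y) = 2.1602 bits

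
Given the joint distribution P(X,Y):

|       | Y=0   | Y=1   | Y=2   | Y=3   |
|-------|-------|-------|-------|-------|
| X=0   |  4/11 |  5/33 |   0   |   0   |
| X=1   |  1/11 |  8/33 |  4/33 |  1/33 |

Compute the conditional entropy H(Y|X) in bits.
1.2758 bits

H(Y|X) = H(X,Y) - H(X)

H(X,Y) = -Σ_{x,y} P(x,y) log₂ P(x,y). Per-cell terms -P(x,y)·log₂P(x,y):
  X=0: 0.530702, 0.412495, 0.000000, 0.000000
  X=1: 0.314494, 0.495611, 0.369017, 0.152860
  (cells with P = 0 contribute 0)
Sum of the 8 terms: H(X,Y) = 2.27518 bits

Marginal of X (row sums):
  P(X=0) = 4/11 + 5/33 + 0 + 0 = 17/33
  P(X=1) = 1/11 + 8/33 + 4/33 + 1/33 = 16/33
H(X) = -[(17/33)·log₂(17/33) + (16/33)·log₂(16/33)]
  = 0.492965 + 0.506373 = 0.99934 bits

H(Y|X) = H(X,Y) - H(X) = 2.27518 - 0.99934 = 1.2758 bits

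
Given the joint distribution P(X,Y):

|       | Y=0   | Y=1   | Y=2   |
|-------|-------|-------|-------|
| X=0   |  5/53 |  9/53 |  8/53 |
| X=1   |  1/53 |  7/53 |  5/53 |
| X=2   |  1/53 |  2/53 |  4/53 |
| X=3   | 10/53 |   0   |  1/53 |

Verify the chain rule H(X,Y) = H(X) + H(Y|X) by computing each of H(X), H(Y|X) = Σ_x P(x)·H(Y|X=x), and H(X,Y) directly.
H(X) = 1.8804 bits, H(Y|X) = 1.2321 bits, H(X,Y) = 3.1125 bits

Marginal of X (row sums):
  P(X=0) = 5/53 + 9/53 + 8/53 = 22/53
  P(X=1) = 1/53 + 7/53 + 5/53 = 13/53
  P(X=2) = 1/53 + 2/53 + 4/53 = 7/53
  P(X=3) = 10/53 + 0 + 1/53 = 11/53
H(X) = -[(22/53)·log₂(22/53) + (13/53)·log₂(13/53) + (7/53)·log₂(7/53) + (11/53)·log₂(11/53)]
  = 0.526543 + 0.497307 + 0.385735 + 0.470818 = 1.8804 bits

H(Y|X) = Σ_x P(x)·H(Y|X=x):
  X=0: P(X=0) = 22/53, P(Y|X=0) = (5/22, 9/22, 4/11) → H(Y|X=0) = 1.544024
  X=1: P(X=1) = 13/53, P(Y|X=1) = (1/13, 7/13, 5/13) → H(Y|X=1) = 1.295738
  X=2: P(X=2) = 7/53, P(Y|X=2) = (1/7, 2/7, 4/7) → H(Y|X=2) = 1.378783
  X=3: P(X=3) = 11/53, P(Y|X=3) = (10/11, 0, 1/11) → H(Y|X=3) = 0.439497
H(Y|X) = (22/53)·1.544024 + (13/53)·1.295738 + (7/53)·1.378783 + (11/53)·0.439497 = 1.2321 bits

H(X,Y) = -Σ_{x,y} P(x,y) log₂ P(x,y). Per-cell terms -P(x,y)·log₂P(x,y):
  X=0: 0.321320, 0.434377, 0.411762
  X=1: 0.108074, 0.385735, 0.321320
  X=2: 0.108074, 0.178412, 0.281352
  X=3: 0.453961, 0.000000, 0.108074
  (cells with P = 0 contribute 0)
Sum of the 12 terms: H(X,Y) = 3.1125 bits

Chain rule check:
  H(X) + H(Y|X) = 1.8804 + 1.2321 = 3.1125 bits
  H(X,Y) = 3.1125 bits
✓ Chain rule verified.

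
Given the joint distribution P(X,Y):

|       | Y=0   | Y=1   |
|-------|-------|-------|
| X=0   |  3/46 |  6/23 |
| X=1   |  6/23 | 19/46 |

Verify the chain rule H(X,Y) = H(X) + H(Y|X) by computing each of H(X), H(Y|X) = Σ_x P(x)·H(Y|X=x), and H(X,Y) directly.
H(X) = 0.9109 bits, H(Y|X) = 0.8843 bits, H(X,Y) = 1.7952 bits

Marginal of X (row sums):
  P(X=0) = 3/46 + 6/23 = 15/46
  P(X=1) = 6/23 + 19/46 = 31/46
H(X) = -[(15/46)·log₂(15/46) + (31/46)·log₂(31/46)]
  = 0.5272 + 0.3837 = 0.9109 bits

H(Y|X) = Σ_x P(x)·H(Y|X=x):
  X=0: P(X=0) = 15/46, P(Y|X=0) = (1/5, 4/5) → H(Y|X=0) = 0.7219
  X=1: P(X=1) = 31/46, P(Y|X=1) = (12/31, 19/31) → H(Y|X=1) = 0.9629
H(Y|X) = (15/46)·0.7219 + (31/46)·0.9629 = 0.8843 bits

H(X,Y) = -Σ_{x,y} P(x,y) log₂ P(x,y). Per-cell terms -P(x,y)·log₂P(x,y):
  X=0: 0.2569, 0.5057
  X=1: 0.5057, 0.5269
Sum of the 4 terms: H(X,Y) = 1.7952 bits

Chain rule check:
  H(X) + H(Y|X) = 0.9109 + 0.8843 = 1.7952 bits
  H(X,Y) = 1.7952 bits
✓ Chain rule verified.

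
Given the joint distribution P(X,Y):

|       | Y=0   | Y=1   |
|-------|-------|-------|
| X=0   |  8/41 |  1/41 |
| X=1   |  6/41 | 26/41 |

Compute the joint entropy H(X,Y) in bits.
1.4131 bits

H(X,Y) = -Σ_{x,y} P(x,y) log₂ P(x,y). Per-cell terms -P(x,y)·log₂P(x,y):
  X=0: 0.4600, 0.1307
  X=1: 0.4057, 0.4167
Sum of the 4 terms: H(X,Y) = 1.4131 bits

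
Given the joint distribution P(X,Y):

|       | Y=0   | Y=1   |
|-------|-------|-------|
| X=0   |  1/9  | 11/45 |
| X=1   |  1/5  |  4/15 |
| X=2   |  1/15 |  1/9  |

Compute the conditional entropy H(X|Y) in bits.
1.4781 bits

H(X|Y) = H(X,Y) - H(Y)

H(X,Y) = -Σ_{x,y} P(x,y) log₂ P(x,y). Per-cell terms -P(x,y)·log₂P(x,y):
  X=0: 0.35221, 0.49681
  X=1: 0.46439, 0.50850
  X=2: 0.26046, 0.35221
Sum of the 6 terms: H(X,Y) = 2.4346 bits

Marginal of Y (column sums):
  P(Y=0) = 1/9 + 1/5 + 1/15 = 17/45
  P(Y=1) = 11/45 + 4/15 + 1/9 = 28/45
H(Y) = -[(17/45)·log₂(17/45) + (28/45)·log₂(28/45)]
  = 0.53055 + 0.42591 = 0.9565 bits

H(X|Y) = H(X,Y) - H(Y) = 2.4346 - 0.9565 = 1.4781 bits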